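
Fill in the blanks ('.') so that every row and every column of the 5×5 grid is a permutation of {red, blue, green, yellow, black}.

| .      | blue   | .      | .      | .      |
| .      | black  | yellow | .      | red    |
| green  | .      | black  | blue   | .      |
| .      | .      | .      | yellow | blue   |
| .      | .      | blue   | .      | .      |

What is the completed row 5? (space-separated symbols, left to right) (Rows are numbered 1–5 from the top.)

red yellow blue black green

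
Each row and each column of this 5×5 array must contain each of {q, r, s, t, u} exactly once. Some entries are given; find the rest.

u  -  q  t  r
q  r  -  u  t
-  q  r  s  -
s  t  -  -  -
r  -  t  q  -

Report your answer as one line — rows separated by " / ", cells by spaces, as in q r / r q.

u s q t r / q r s u t / t q r s u / s t u r q / r u t q s

(r1,c2) = s
(r2,c3) = s
(r3,c1) = t
(r3,c5) = u
(r4,c3) = u
(r4,c4) = r
(r4,c5) = q
(r5,c2) = u
(r5,c5) = s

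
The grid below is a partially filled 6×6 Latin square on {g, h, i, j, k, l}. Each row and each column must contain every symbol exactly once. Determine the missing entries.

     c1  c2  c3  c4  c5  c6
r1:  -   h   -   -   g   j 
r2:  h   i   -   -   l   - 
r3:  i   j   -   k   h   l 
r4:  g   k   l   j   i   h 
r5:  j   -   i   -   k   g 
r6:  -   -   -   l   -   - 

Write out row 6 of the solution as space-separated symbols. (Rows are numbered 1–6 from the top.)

k g h l j i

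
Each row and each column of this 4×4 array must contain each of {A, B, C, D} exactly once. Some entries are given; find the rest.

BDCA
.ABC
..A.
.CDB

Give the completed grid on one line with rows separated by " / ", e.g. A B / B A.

B D C A / D A B C / C B A D / A C D B

(r2,c1): row 2 has {A,B,C}; column 1 has {B}, so it must be D.
(r3,c1): row 3 has {A}; column 1 has {B,D}, so it must be C.
(r3,c2): row 3 has {A,C}; column 2 has {A,C,D}, so it must be B.
(r3,c4): row 3 has {A,B,C}; column 4 has {A,B,C}, so it must be D.
(r4,c1): row 4 has {B,C,D}; column 1 has {B,C,D}, so it must be A.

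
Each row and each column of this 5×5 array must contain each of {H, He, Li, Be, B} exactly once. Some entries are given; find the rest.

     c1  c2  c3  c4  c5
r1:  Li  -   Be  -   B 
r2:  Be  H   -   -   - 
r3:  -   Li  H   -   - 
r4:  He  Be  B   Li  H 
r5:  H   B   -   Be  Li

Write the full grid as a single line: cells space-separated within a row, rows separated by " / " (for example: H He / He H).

(r1,c2) = He
(r1,c4) = H
(r2,c5) = He
(r3,c1) = B
(r3,c4) = He
(r3,c5) = Be
(r5,c3) = He
(r2,c3) = Li
(r2,c4) = B

Li He Be H B / Be H Li B He / B Li H He Be / He Be B Li H / H B He Be Li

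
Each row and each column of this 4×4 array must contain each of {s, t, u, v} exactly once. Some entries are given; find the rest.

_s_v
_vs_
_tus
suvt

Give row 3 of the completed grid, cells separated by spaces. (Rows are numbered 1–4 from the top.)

v t u s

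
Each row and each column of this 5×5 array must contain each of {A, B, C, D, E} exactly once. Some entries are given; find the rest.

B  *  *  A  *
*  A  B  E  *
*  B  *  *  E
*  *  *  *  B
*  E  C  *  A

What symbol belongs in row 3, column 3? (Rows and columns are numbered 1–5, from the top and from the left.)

D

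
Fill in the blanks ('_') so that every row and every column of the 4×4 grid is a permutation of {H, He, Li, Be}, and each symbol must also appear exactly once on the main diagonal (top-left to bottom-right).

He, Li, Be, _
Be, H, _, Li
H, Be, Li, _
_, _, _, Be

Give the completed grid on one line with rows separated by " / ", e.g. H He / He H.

He Li Be H / Be H He Li / H Be Li He / Li He H Be

(r1,c4) = H
(r2,c3) = He
(r3,c4) = He
(r4,c1) = Li
(r4,c2) = He
(r4,c3) = H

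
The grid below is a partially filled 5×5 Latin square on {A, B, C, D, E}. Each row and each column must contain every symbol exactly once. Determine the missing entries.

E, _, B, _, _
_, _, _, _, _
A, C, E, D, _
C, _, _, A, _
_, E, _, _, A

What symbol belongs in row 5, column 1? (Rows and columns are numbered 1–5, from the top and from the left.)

(r1,c4) = C
(r1,c5) = D
(r3,c5) = B
(r4,c3) = D
(r4,c5) = E
(r5,c3) = C
(r5,c4) = B
(r1,c2) = A
(r2,c3) = A
(r2,c4) = E
(r2,c5) = C
(r4,c2) = B
(r5,c1) = D

D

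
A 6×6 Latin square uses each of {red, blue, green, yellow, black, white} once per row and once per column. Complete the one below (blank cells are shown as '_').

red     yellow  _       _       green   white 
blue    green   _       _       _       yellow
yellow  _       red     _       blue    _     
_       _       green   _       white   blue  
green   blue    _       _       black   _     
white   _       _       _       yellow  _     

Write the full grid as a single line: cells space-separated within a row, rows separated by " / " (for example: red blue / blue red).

red yellow black blue green white / blue green white black red yellow / yellow white red green blue black / black red green yellow white blue / green blue yellow white black red / white black blue red yellow green

At row 2, column 5: row 2 has {blue,green,yellow}; column 5 has {blue,green,yellow,black,white}; that leaves red.
At row 4, column 1: row 4 has {blue,green,white}; column 1 has {red,blue,green,yellow,white}; that leaves black.
At row 4, column 2: row 4 has {blue,green,black,white}; column 2 has {blue,green,yellow}; that leaves red.
At row 4, column 4: row 4 has {red,blue,green,black,white}; column 4 is empty so far; that leaves yellow.
At row 5, column 6: row 5 has {blue,green,black}; column 6 has {blue,yellow,white}; that leaves red.
At row 6, column 2: row 6 has {yellow,white}; column 2 has {red,blue,green,yellow}; that leaves black.
At row 6, column 3: row 6 has {yellow,black,white}; column 3 has {red,green}; that leaves blue.
At row 6, column 6: row 6 has {blue,yellow,black,white}; column 6 has {red,blue,yellow,white}; that leaves green.
At row 1, column 3: row 1 has {red,green,yellow,white}; column 3 has {red,blue,green}; that leaves black.
At row 1, column 4: row 1 has {red,green,yellow,black,white}; column 4 has {yellow}; that leaves blue.
At row 2, column 3: row 2 has {red,blue,green,yellow}; column 3 has {red,blue,green,black}; that leaves white.
At row 2, column 4: row 2 has {red,blue,green,yellow,white}; column 4 has {blue,yellow}; that leaves black.
At row 3, column 2: row 3 has {red,blue,yellow}; column 2 has {red,blue,green,yellow,black}; that leaves white.
At row 3, column 4: row 3 has {red,blue,yellow,white}; column 4 has {blue,yellow,black}; that leaves green.
At row 3, column 6: row 3 has {red,blue,green,yellow,white}; column 6 has {red,blue,green,yellow,white}; that leaves black.
At row 5, column 3: row 5 has {red,blue,green,black}; column 3 has {red,blue,green,black,white}; that leaves yellow.
At row 5, column 4: row 5 has {red,blue,green,yellow,black}; column 4 has {blue,green,yellow,black}; that leaves white.
At row 6, column 4: row 6 has {blue,green,yellow,black,white}; column 4 has {blue,green,yellow,black,white}; that leaves red.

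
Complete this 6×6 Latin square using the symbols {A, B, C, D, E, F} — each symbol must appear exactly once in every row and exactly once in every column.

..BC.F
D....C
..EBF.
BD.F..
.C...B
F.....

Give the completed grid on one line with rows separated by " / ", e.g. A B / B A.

A E B C D F / D F A E B C / C A E B F D / B D C F E A / E C F D A B / F B D A C E

(r3,c2) = A
(r3,c6) = D
(r1,c2) = E
(r3,c1) = C
(r6,c2) = B
(r1,c1) = A
(r1,c5) = D
(r2,c2) = F
(r2,c3) = A
(r2,c4) = E
(r2,c5) = B
(r4,c3) = C
(r5,c1) = E
(r5,c5) = A
(r6,c3) = D
(r6,c4) = A
(r6,c6) = E
(r4,c5) = E
(r4,c6) = A
(r5,c3) = F
(r5,c4) = D
(r6,c5) = C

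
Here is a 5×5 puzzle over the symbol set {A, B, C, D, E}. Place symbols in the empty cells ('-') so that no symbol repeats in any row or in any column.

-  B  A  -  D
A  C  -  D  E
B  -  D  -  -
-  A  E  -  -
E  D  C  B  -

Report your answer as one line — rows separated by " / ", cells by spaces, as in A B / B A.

(r1,c1) = C
(r1,c4) = E
(r2,c3) = B
(r3,c2) = E
(r4,c1) = D
(r4,c4) = C
(r4,c5) = B
(r5,c5) = A
(r3,c4) = A
(r3,c5) = C

C B A E D / A C B D E / B E D A C / D A E C B / E D C B A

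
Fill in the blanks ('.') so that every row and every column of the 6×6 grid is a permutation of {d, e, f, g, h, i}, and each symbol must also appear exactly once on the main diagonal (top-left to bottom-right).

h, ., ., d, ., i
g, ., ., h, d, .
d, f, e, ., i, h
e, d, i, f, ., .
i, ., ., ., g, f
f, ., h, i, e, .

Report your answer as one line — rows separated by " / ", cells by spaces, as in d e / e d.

h e g d f i / g i f h d e / d f e g i h / e d i f h g / i h d e g f / f g h i e d

(r1,c5) = f
(r2,c2) = i
(r2,c3) = f
(r2,c6) = e
(r3,c4) = g
(r4,c5) = h
(r4,c6) = g
(r5,c3) = d
(r5,c4) = e
(r6,c2) = g
(r6,c6) = d
(r1,c2) = e
(r1,c3) = g
(r5,c2) = h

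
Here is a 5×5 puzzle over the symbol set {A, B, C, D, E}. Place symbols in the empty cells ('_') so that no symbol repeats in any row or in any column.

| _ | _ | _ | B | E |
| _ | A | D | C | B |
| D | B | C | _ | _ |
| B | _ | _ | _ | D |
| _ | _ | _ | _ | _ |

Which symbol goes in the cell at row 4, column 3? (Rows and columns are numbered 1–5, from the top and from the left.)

(r1,c3) = A
(r2,c1) = E
(r3,c5) = A
(r4,c3) = E

E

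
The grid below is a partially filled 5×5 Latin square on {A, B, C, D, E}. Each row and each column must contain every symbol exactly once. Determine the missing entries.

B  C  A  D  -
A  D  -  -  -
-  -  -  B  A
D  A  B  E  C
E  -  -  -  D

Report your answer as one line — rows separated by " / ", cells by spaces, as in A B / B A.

(r1,c5) = E
(r2,c4) = C
(r2,c5) = B
(r3,c1) = C
(r3,c2) = E
(r3,c3) = D
(r5,c2) = B
(r5,c3) = C
(r5,c4) = A
(r2,c3) = E

B C A D E / A D E C B / C E D B A / D A B E C / E B C A D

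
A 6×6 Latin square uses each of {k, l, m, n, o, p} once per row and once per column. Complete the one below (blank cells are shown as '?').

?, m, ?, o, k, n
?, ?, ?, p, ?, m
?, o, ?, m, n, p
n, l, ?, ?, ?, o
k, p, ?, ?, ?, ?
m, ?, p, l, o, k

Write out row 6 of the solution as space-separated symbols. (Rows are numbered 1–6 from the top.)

m n p l o k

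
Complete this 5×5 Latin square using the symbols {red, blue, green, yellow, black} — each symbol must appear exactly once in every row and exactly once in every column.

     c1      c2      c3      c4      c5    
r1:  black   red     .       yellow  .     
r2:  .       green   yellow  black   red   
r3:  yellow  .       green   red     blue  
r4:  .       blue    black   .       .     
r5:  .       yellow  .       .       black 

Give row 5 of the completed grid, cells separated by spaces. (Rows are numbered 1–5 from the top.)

green yellow red blue black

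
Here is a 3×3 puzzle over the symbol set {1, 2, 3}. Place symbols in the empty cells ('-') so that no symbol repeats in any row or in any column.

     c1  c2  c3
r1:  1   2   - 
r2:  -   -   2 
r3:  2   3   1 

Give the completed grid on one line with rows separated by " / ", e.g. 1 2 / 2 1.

(r1,c3) = 3
(r2,c1) = 3
(r2,c2) = 1

1 2 3 / 3 1 2 / 2 3 1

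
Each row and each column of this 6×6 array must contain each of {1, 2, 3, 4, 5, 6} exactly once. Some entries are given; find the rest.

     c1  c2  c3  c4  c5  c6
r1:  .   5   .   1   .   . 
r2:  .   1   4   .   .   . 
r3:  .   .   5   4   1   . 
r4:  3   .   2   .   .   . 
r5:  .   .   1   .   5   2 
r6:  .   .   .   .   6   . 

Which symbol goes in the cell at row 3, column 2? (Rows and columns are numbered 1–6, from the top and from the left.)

2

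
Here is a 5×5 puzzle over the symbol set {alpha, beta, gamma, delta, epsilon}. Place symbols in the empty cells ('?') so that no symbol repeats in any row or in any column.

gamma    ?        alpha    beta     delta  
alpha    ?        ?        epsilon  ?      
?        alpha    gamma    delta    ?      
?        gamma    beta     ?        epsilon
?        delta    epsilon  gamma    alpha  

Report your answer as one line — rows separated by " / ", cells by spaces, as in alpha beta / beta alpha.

(r1,c2) = epsilon
(r2,c2) = beta
(r2,c3) = delta
(r2,c5) = gamma
(r3,c5) = beta
(r4,c1) = delta
(r4,c4) = alpha
(r5,c1) = beta
(r3,c1) = epsilon

gamma epsilon alpha beta delta / alpha beta delta epsilon gamma / epsilon alpha gamma delta beta / delta gamma beta alpha epsilon / beta delta epsilon gamma alpha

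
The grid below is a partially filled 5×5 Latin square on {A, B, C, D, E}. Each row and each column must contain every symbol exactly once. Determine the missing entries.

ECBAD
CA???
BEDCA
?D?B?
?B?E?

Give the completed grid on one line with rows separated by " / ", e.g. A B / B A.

At row 2, column 3: row 2 has {A,C}; column 3 has {B,D}; that leaves E.
At row 2, column 4: row 2 has {A,C,E}; column 4 has {A,B,C,E}; that leaves D.
At row 2, column 5: row 2 has {A,C,D,E}; column 5 has {A,D}; that leaves B.
At row 4, column 1: row 4 has {B,D}; column 1 has {B,C,E}; that leaves A.
At row 4, column 3: row 4 has {A,B,D}; column 3 has {B,D,E}; that leaves C.
At row 4, column 5: row 4 has {A,B,C,D}; column 5 has {A,B,D}; that leaves E.
At row 5, column 1: row 5 has {B,E}; column 1 has {A,B,C,E}; that leaves D.
At row 5, column 3: row 5 has {B,D,E}; column 3 has {B,C,D,E}; that leaves A.
At row 5, column 5: row 5 has {A,B,D,E}; column 5 has {A,B,D,E}; that leaves C.

E C B A D / C A E D B / B E D C A / A D C B E / D B A E C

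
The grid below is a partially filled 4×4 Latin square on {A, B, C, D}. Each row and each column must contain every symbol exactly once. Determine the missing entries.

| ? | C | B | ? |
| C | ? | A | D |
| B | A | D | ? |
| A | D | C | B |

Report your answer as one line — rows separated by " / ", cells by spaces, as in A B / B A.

Cell (r1,c1): row 1 has {B,C}; column 1 has {A,B,C} → D.
Cell (r1,c4): row 1 has {B,C,D}; column 4 has {B,D} → A.
Cell (r2,c2): row 2 has {A,C,D}; column 2 has {A,C,D} → B.
Cell (r3,c4): row 3 has {A,B,D}; column 4 has {A,B,D} → C.

D C B A / C B A D / B A D C / A D C B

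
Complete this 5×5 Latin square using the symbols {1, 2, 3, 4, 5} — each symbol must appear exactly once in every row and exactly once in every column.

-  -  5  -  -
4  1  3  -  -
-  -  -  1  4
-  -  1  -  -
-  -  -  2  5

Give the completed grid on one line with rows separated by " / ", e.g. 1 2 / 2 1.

At row 2, column 4: row 2 has {1,3,4}; column 4 has {1,2}; that leaves 5.
At row 2, column 5: row 2 has {1,3,4,5}; column 5 has {4,5}; that leaves 2.
At row 3, column 3: row 3 has {1,4}; column 3 has {1,3,5}; that leaves 2.
At row 4, column 5: row 4 has {1}; column 5 has {2,4,5}; that leaves 3.
At row 5, column 3: row 5 has {2,5}; column 3 has {1,2,3,5}; that leaves 4.
At row 1, column 5: row 1 has {5}; column 5 has {2,3,4,5}; that leaves 1.
At row 4, column 4: row 4 has {1,3}; column 4 has {1,2,5}; that leaves 4.
At row 5, column 2: row 5 has {2,4,5}; column 2 has {1}; that leaves 3.
At row 1, column 4: row 1 has {1,5}; column 4 has {1,2,4,5}; that leaves 3.
At row 3, column 2: row 3 has {1,2,4}; column 2 has {1,3}; that leaves 5.
At row 4, column 2: row 4 has {1,3,4}; column 2 has {1,3,5}; that leaves 2.
At row 5, column 1: row 5 has {2,3,4,5}; column 1 has {4}; that leaves 1.
At row 1, column 1: row 1 has {1,3,5}; column 1 has {1,4}; that leaves 2.
At row 1, column 2: row 1 has {1,2,3,5}; column 2 has {1,2,3,5}; that leaves 4.
At row 3, column 1: row 3 has {1,2,4,5}; column 1 has {1,2,4}; that leaves 3.
At row 4, column 1: row 4 has {1,2,3,4}; column 1 has {1,2,3,4}; that leaves 5.

2 4 5 3 1 / 4 1 3 5 2 / 3 5 2 1 4 / 5 2 1 4 3 / 1 3 4 2 5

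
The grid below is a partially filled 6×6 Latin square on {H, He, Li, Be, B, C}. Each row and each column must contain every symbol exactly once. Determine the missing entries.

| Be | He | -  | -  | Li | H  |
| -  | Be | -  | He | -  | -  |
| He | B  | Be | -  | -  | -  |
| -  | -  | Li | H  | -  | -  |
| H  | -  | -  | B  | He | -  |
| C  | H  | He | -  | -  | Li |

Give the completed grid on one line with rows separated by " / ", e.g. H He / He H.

Be He B C Li H / Li Be H He C B / He B Be Li H C / B C Li H Be He / H Li C B He Be / C H He Be B Li

(r1,c4): row 1 has {H,He,Li,Be}; column 4 has {H,He,B}, so it must be C.
(r3,c4): row 3 has {He,Be,B}; column 4 has {H,He,B,C}, so it must be Li.
(r3,c6): row 3 has {He,Li,Be,B}; column 6 has {H,Li}, so it must be C.
(r4,c1): row 4 has {H,Li}; column 1 has {H,He,Be,C}, so it must be B.
(r4,c2): row 4 has {H,Li,B}; column 2 has {H,He,Be,B}, so it must be C.
(r4,c5): row 4 has {H,Li,B,C}; column 5 has {He,Li}, so it must be Be.
(r4,c6): row 4 has {H,Li,Be,B,C}; column 6 has {H,Li,C}, so it must be He.
(r5,c2): row 5 has {H,He,B}; column 2 has {H,He,Be,B,C}, so it must be Li.
(r5,c3): row 5 has {H,He,Li,B}; column 3 has {He,Li,Be}, so it must be C.
(r5,c6): row 5 has {H,He,Li,B,C}; column 6 has {H,He,Li,C}, so it must be Be.
(r6,c4): row 6 has {H,He,Li,C}; column 4 has {H,He,Li,B,C}, so it must be Be.
(r6,c5): row 6 has {H,He,Li,Be,C}; column 5 has {He,Li,Be}, so it must be B.
(r1,c3): row 1 has {H,He,Li,Be,C}; column 3 has {He,Li,Be,C}, so it must be B.
(r2,c1): row 2 has {He,Be}; column 1 has {H,He,Be,B,C}, so it must be Li.
(r2,c3): row 2 has {He,Li,Be}; column 3 has {He,Li,Be,B,C}, so it must be H.
(r2,c5): row 2 has {H,He,Li,Be}; column 5 has {He,Li,Be,B}, so it must be C.
(r2,c6): row 2 has {H,He,Li,Be,C}; column 6 has {H,He,Li,Be,C}, so it must be B.
(r3,c5): row 3 has {He,Li,Be,B,C}; column 5 has {He,Li,Be,B,C}, so it must be H.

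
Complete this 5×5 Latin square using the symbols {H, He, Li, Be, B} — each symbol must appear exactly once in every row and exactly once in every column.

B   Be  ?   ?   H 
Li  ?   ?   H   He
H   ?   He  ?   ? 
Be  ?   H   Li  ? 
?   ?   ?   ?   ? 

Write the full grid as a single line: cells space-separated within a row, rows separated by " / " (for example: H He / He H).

B Be Li He H / Li B Be H He / H Li He B Be / Be He H Li B / He H B Be Li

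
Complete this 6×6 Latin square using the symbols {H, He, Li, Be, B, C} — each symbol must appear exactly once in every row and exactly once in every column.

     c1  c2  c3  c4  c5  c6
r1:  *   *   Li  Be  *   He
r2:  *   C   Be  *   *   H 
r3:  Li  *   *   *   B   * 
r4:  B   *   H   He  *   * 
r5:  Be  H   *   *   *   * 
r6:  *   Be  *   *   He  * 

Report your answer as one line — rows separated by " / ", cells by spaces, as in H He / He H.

(r1,c2) = B
(r2,c1) = He
(r2,c5) = Li
(r3,c2) = He
(r3,c3) = C
(r3,c4) = H
(r3,c6) = Be
(r4,c2) = Li
(r4,c6) = C
(r5,c5) = C
(r6,c3) = B
(r6,c6) = Li
(r1,c5) = H
(r2,c4) = B
(r4,c5) = Be
(r5,c3) = He
(r5,c4) = Li
(r5,c6) = B
(r6,c4) = C
(r1,c1) = C
(r6,c1) = H

C B Li Be H He / He C Be B Li H / Li He C H B Be / B Li H He Be C / Be H He Li C B / H Be B C He Li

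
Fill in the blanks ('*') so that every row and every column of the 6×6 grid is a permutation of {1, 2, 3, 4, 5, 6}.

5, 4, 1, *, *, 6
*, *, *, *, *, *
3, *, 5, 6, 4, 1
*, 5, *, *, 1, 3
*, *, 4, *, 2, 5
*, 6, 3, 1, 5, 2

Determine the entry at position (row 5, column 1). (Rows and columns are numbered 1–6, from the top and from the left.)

(r1,c5) = 3
(r2,c5) = 6
(r2,c6) = 4
(r3,c2) = 2
(r5,c4) = 3
(r6,c1) = 4
(r1,c4) = 2
(r2,c3) = 2
(r2,c4) = 5
(r4,c3) = 6
(r4,c4) = 4
(r5,c2) = 1
(r2,c1) = 1
(r2,c2) = 3
(r4,c1) = 2
(r5,c1) = 6

6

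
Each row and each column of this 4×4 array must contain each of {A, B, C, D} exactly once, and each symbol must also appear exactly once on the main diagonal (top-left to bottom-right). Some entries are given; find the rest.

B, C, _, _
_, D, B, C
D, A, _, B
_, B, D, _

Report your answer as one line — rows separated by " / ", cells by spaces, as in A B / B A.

B C A D / A D B C / D A C B / C B D A

row 1 has {B,C}; column 3 has {B,D} — only A is left for (r1,c3).
row 1 has {A,B,C}; column 4 has {B,C} — only D is left for (r1,c4).
row 2 has {B,C,D}; column 1 has {B,D} — only A is left for (r2,c1).
row 3 has {A,B,D}; column 3 has {A,B,D}; the diagonal has {B,D} — only C is left for (r3,c3).
row 4 has {B,D}; column 1 has {A,B,D} — only C is left for (r4,c1).
row 4 has {B,C,D}; column 4 has {B,C,D}; the diagonal has {B,C,D} — only A is left for (r4,c4).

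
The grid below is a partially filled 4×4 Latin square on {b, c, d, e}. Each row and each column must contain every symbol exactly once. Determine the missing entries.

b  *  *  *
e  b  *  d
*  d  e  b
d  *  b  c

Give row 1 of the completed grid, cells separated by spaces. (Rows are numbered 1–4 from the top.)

b c d e

(r1,c4): row 1 has {b}; column 4 has {b,c,d}, so it must be e.
(r2,c3): row 2 has {b,d,e}; column 3 has {b,e}, so it must be c.
(r3,c1): row 3 has {b,d,e}; column 1 has {b,d,e}, so it must be c.
(r4,c2): row 4 has {b,c,d}; column 2 has {b,d}, so it must be e.
(r1,c2): row 1 has {b,e}; column 2 has {b,d,e}, so it must be c.
(r1,c3): row 1 has {b,c,e}; column 3 has {b,c,e}, so it must be d.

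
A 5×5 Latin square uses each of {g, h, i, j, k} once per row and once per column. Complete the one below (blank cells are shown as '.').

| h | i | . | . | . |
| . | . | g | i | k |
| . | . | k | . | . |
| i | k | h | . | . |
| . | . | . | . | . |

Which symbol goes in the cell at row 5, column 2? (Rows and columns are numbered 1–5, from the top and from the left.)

(r1,c3): row 1 has {h,i}; column 3 has {g,h,k}, so it must be j.
(r1,c5): row 1 has {h,i,j}; column 5 has {k}, so it must be g.
(r2,c1): row 2 has {g,i,k}; column 1 has {h,i}, so it must be j.
(r2,c2): row 2 has {g,i,j,k}; column 2 has {i,k}, so it must be h.
(r3,c1): row 3 has {k}; column 1 has {h,i,j}, so it must be g.
(r3,c2): row 3 has {g,k}; column 2 has {h,i,k}, so it must be j.
(r3,c4): row 3 has {g,j,k}; column 4 has {i}, so it must be h.
(r3,c5): row 3 has {g,h,j,k}; column 5 has {g,k}, so it must be i.
(r4,c5): row 4 has {h,i,k}; column 5 has {g,i,k}, so it must be j.
(r5,c1): row 5 is empty so far; column 1 has {g,h,i,j}, so it must be k.
(r5,c2): row 5 has {k}; column 2 has {h,i,j,k}, so it must be g.

g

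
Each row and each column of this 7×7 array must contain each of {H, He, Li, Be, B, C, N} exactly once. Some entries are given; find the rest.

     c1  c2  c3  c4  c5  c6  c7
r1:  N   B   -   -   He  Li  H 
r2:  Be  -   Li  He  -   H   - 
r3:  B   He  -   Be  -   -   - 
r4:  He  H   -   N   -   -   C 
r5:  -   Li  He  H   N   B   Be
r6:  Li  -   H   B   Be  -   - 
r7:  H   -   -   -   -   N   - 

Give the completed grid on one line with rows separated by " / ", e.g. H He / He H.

At row 1, column 4: row 1 has {H,He,Li,B,N}; column 4 has {H,He,Be,B,N}; that leaves C.
At row 3, column 6: row 3 has {He,Be,B}; column 6 has {H,Li,B,N}; that leaves C.
At row 4, column 6: row 4 has {H,He,C,N}; column 6 has {H,Li,B,C,N}; that leaves Be.
At row 5, column 1: row 5 has {H,He,Li,Be,B,N}; column 1 has {H,He,Li,Be,B,N}; that leaves C.
At row 6, column 6: row 6 has {H,Li,Be,B}; column 6 has {H,Li,Be,B,C,N}; that leaves He.
At row 6, column 7: row 6 has {H,He,Li,Be,B}; column 7 has {H,Be,C}; that leaves N.
At row 7, column 4: row 7 has {H,N}; column 4 has {H,He,Be,B,C,N}; that leaves Li.
At row 1, column 3: row 1 has {H,He,Li,B,C,N}; column 3 has {H,He,Li}; that leaves Be.
At row 2, column 7: row 2 has {H,He,Li,Be}; column 7 has {H,Be,C,N}; that leaves B.
At row 3, column 3: row 3 has {He,Be,B,C}; column 3 has {H,He,Li,Be}; that leaves N.
At row 3, column 7: row 3 has {He,Be,B,C,N}; column 7 has {H,Be,B,C,N}; that leaves Li.
At row 4, column 3: row 4 has {H,He,Be,C,N}; column 3 has {H,He,Li,Be,N}; that leaves B.
At row 4, column 5: row 4 has {H,He,Be,B,C,N}; column 5 has {He,Be,N}; that leaves Li.
At row 6, column 2: row 6 has {H,He,Li,Be,B,N}; column 2 has {H,He,Li,B}; that leaves C.
At row 7, column 2: row 7 has {H,Li,N}; column 2 has {H,He,Li,B,C}; that leaves Be.
At row 7, column 3: row 7 has {H,Li,Be,N}; column 3 has {H,He,Li,Be,B,N}; that leaves C.
At row 7, column 5: row 7 has {H,Li,Be,C,N}; column 5 has {He,Li,Be,N}; that leaves B.
At row 7, column 7: row 7 has {H,Li,Be,B,C,N}; column 7 has {H,Li,Be,B,C,N}; that leaves He.
At row 2, column 2: row 2 has {H,He,Li,Be,B}; column 2 has {H,He,Li,Be,B,C}; that leaves N.
At row 2, column 5: row 2 has {H,He,Li,Be,B,N}; column 5 has {He,Li,Be,B,N}; that leaves C.
At row 3, column 5: row 3 has {He,Li,Be,B,C,N}; column 5 has {He,Li,Be,B,C,N}; that leaves H.

N B Be C He Li H / Be N Li He C H B / B He N Be H C Li / He H B N Li Be C / C Li He H N B Be / Li C H B Be He N / H Be C Li B N He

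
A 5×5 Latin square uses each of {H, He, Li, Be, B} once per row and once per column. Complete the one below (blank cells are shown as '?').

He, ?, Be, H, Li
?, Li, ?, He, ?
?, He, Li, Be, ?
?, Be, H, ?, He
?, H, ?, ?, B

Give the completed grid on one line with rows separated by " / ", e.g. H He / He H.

He B Be H Li / H Li B He Be / B He Li Be H / Li Be H B He / Be H He Li B

Cell (r1,c2): row 1 has {H,He,Li,Be}; column 2 has {H,He,Li,Be} → B.
Cell (r2,c3): row 2 has {He,Li}; column 3 has {H,Li,Be} → B.
Cell (r3,c5): row 3 has {He,Li,Be}; column 5 has {He,Li,B} → H.
Cell (r5,c3): row 5 has {H,B}; column 3 has {H,Li,Be,B} → He.
Cell (r5,c4): row 5 has {H,He,B}; column 4 has {H,He,Be} → Li.
Cell (r2,c5): row 2 has {He,Li,B}; column 5 has {H,He,Li,B} → Be.
Cell (r3,c1): row 3 has {H,He,Li,Be}; column 1 has {He} → B.
Cell (r4,c1): row 4 has {H,He,Be}; column 1 has {He,B} → Li.
Cell (r4,c4): row 4 has {H,He,Li,Be}; column 4 has {H,He,Li,Be} → B.
Cell (r5,c1): row 5 has {H,He,Li,B}; column 1 has {He,Li,B} → Be.
Cell (r2,c1): row 2 has {He,Li,Be,B}; column 1 has {He,Li,Be,B} → H.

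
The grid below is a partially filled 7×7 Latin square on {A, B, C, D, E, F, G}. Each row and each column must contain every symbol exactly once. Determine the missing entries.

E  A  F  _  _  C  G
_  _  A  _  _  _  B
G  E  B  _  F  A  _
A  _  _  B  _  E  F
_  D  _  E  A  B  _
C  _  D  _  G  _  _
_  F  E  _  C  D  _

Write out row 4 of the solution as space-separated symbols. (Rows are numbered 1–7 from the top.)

A G C B D E F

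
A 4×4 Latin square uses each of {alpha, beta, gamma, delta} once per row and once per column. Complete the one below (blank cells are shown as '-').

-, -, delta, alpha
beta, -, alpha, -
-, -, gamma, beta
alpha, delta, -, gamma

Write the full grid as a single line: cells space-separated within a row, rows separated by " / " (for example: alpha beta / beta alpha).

gamma beta delta alpha / beta gamma alpha delta / delta alpha gamma beta / alpha delta beta gamma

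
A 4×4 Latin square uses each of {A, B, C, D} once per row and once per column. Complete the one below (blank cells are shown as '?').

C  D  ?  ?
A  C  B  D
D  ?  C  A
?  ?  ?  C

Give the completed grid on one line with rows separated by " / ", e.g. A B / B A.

C D A B / A C B D / D B C A / B A D C

At row 1, column 3: row 1 has {C,D}; column 3 has {B,C}; that leaves A.
At row 1, column 4: row 1 has {A,C,D}; column 4 has {A,C,D}; that leaves B.
At row 3, column 2: row 3 has {A,C,D}; column 2 has {C,D}; that leaves B.
At row 4, column 1: row 4 has {C}; column 1 has {A,C,D}; that leaves B.
At row 4, column 2: row 4 has {B,C}; column 2 has {B,C,D}; that leaves A.
At row 4, column 3: row 4 has {A,B,C}; column 3 has {A,B,C}; that leaves D.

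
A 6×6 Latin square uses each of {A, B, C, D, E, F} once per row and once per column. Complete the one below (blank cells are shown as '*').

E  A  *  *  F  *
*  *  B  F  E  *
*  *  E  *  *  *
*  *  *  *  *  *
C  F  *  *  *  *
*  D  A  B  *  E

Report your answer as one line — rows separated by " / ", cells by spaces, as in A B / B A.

row 2 has {B,E,F}; column 2 has {A,D,F} — only C is left for (r2,c2).
row 3 has {E}; column 2 has {A,C,D,F} — only B is left for (r3,c2).
row 4 is empty so far; column 2 has {A,B,C,D,F} — only E is left for (r4,c2).
row 5 has {C,F}; column 3 has {A,B,E} — only D is left for (r5,c3).
row 6 has {A,B,D,E}; column 1 has {C,E} — only F is left for (r6,c1).
row 6 has {A,B,D,E,F}; column 5 has {E,F} — only C is left for (r6,c5).
row 1 has {A,E,F}; column 3 has {A,B,D,E} — only C is left for (r1,c3).
row 1 has {A,C,E,F}; column 4 has {B,F} — only D is left for (r1,c4).
row 1 has {A,C,D,E,F}; column 6 has {E} — only B is left for (r1,c6).
row 4 has {E}; column 3 has {A,B,C,D,E} — only F is left for (r4,c3).
row 5 has {C,D,F}; column 6 has {B,E} — only A is left for (r5,c6).
row 2 has {B,C,E,F}; column 6 has {A,B,E} — only D is left for (r2,c6).
row 4 has {E,F}; column 6 has {A,B,D,E} — only C is left for (r4,c6).
row 5 has {A,C,D,F}; column 4 has {B,D,F} — only E is left for (r5,c4).
row 5 has {A,C,D,E,F}; column 5 has {C,E,F} — only B is left for (r5,c5).
row 2 has {B,C,D,E,F}; column 1 has {C,E,F} — only A is left for (r2,c1).
row 3 has {B,E}; column 1 has {A,C,E,F} — only D is left for (r3,c1).
row 3 has {B,D,E}; column 5 has {B,C,E,F} — only A is left for (r3,c5).
row 3 has {A,B,D,E}; column 6 has {A,B,C,D,E} — only F is left for (r3,c6).
row 4 has {C,E,F}; column 1 has {A,C,D,E,F} — only B is left for (r4,c1).
row 4 has {B,C,E,F}; column 4 has {B,D,E,F} — only A is left for (r4,c4).
row 4 has {A,B,C,E,F}; column 5 has {A,B,C,E,F} — only D is left for (r4,c5).
row 3 has {A,B,D,E,F}; column 4 has {A,B,D,E,F} — only C is left for (r3,c4).

E A C D F B / A C B F E D / D B E C A F / B E F A D C / C F D E B A / F D A B C E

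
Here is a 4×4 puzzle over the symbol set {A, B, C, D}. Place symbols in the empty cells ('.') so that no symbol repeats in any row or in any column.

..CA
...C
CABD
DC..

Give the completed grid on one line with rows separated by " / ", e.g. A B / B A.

B D C A / A B D C / C A B D / D C A B

(r1,c1) = B
(r1,c2) = D
(r2,c1) = A
(r2,c2) = B
(r2,c3) = D
(r4,c3) = A
(r4,c4) = B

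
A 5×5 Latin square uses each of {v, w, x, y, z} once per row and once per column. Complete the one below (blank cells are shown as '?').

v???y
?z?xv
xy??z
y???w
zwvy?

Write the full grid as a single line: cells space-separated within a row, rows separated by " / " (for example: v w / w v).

row 1 has {v,y}; column 2 has {w,y,z} — only x is left for (r1,c2).
row 2 has {v,x,z}; column 1 has {v,x,y,z} — only w is left for (r2,c1).
row 2 has {v,w,x,z}; column 3 has {v} — only y is left for (r2,c3).
row 3 has {x,y,z}; column 3 has {v,y} — only w is left for (r3,c3).
row 3 has {w,x,y,z}; column 4 has {x,y} — only v is left for (r3,c4).
row 4 has {w,y}; column 2 has {w,x,y,z} — only v is left for (r4,c2).
row 4 has {v,w,y}; column 4 has {v,x,y} — only z is left for (r4,c4).
row 5 has {v,w,y,z}; column 5 has {v,w,y,z} — only x is left for (r5,c5).
row 1 has {v,x,y}; column 3 has {v,w,y} — only z is left for (r1,c3).
row 1 has {v,x,y,z}; column 4 has {v,x,y,z} — only w is left for (r1,c4).
row 4 has {v,w,y,z}; column 3 has {v,w,y,z} — only x is left for (r4,c3).

v x z w y / w z y x v / x y w v z / y v x z w / z w v y x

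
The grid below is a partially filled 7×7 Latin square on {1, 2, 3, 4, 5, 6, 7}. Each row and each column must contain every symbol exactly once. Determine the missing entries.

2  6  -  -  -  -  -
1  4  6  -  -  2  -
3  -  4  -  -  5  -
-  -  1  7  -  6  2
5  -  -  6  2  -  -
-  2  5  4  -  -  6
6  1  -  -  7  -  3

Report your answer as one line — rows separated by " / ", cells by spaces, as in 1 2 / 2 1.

(r3,c2) = 7
(r3,c7) = 1
(r4,c1) = 4
(r5,c2) = 3
(r5,c3) = 7
(r5,c7) = 4
(r6,c1) = 7
(r7,c3) = 2
(r7,c4) = 5
(r7,c6) = 4
(r1,c3) = 3
(r1,c4) = 1
(r1,c6) = 7
(r1,c7) = 5
(r2,c4) = 3
(r2,c5) = 5
(r2,c7) = 7
(r3,c4) = 2
(r3,c5) = 6
(r4,c2) = 5
(r4,c5) = 3
(r5,c6) = 1
(r6,c5) = 1
(r6,c6) = 3
(r1,c5) = 4

2 6 3 1 4 7 5 / 1 4 6 3 5 2 7 / 3 7 4 2 6 5 1 / 4 5 1 7 3 6 2 / 5 3 7 6 2 1 4 / 7 2 5 4 1 3 6 / 6 1 2 5 7 4 3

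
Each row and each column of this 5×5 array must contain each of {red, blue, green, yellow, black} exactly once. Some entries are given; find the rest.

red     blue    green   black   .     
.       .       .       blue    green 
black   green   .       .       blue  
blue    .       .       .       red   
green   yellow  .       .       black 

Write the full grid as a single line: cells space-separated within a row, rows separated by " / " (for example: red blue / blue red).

Cell (r1,c5): row 1 has {red,blue,green,black}; column 5 has {red,blue,green,black} → yellow.
Cell (r2,c1): row 2 has {blue,green}; column 1 has {red,blue,green,black} → yellow.
Cell (r4,c2): row 4 has {red,blue}; column 2 has {blue,green,yellow} → black.
Cell (r4,c3): row 4 has {red,blue,black}; column 3 has {green} → yellow.
Cell (r4,c4): row 4 has {red,blue,yellow,black}; column 4 has {blue,black} → green.
Cell (r5,c4): row 5 has {green,yellow,black}; column 4 has {blue,green,black} → red.
Cell (r2,c2): row 2 has {blue,green,yellow}; column 2 has {blue,green,yellow,black} → red.
Cell (r2,c3): row 2 has {red,blue,green,yellow}; column 3 has {green,yellow} → black.
Cell (r3,c3): row 3 has {blue,green,black}; column 3 has {green,yellow,black} → red.
Cell (r3,c4): row 3 has {red,blue,green,black}; column 4 has {red,blue,green,black} → yellow.
Cell (r5,c3): row 5 has {red,green,yellow,black}; column 3 has {red,green,yellow,black} → blue.

red blue green black yellow / yellow red black blue green / black green red yellow blue / blue black yellow green red / green yellow blue red black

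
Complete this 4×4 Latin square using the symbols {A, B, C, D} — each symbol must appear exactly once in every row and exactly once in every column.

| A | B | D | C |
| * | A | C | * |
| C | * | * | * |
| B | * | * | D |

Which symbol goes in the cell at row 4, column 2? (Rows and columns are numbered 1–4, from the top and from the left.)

C

(r2,c1): row 2 has {A,C}; column 1 has {A,B,C}, so it must be D.
(r2,c4): row 2 has {A,C,D}; column 4 has {C,D}, so it must be B.
(r3,c2): row 3 has {C}; column 2 has {A,B}, so it must be D.
(r3,c4): row 3 has {C,D}; column 4 has {B,C,D}, so it must be A.
(r4,c2): row 4 has {B,D}; column 2 has {A,B,D}, so it must be C.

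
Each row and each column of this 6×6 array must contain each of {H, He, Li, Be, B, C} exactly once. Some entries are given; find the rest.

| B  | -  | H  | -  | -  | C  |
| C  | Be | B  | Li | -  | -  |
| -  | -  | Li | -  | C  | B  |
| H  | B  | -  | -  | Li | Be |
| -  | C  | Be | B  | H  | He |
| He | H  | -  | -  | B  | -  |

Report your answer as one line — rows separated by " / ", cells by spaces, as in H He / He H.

B Li H He Be C / C Be B Li He H / Be He Li H C B / H B He C Li Be / Li C Be B H He / He H C Be B Li

row 2 has {Li,Be,B,C}; column 5 has {H,Li,B,C} — only He is left for (r2,c5).
row 2 has {He,Li,Be,B,C}; column 6 has {He,Be,B,C} — only H is left for (r2,c6).
row 3 has {Li,B,C}; column 1 has {H,He,B,C} — only Be is left for (r3,c1).
row 3 has {Li,Be,B,C}; column 2 has {H,Be,B,C} — only He is left for (r3,c2).
row 3 has {He,Li,Be,B,C}; column 4 has {Li,B} — only H is left for (r3,c4).
row 5 has {H,He,Be,B,C}; column 1 has {H,He,Be,B,C} — only Li is left for (r5,c1).
row 6 has {H,He,B}; column 3 has {H,Li,Be,B} — only C is left for (r6,c3).
row 6 has {H,He,B,C}; column 4 has {H,Li,B} — only Be is left for (r6,c4).
row 6 has {H,He,Be,B,C}; column 6 has {H,He,Be,B,C} — only Li is left for (r6,c6).
row 1 has {H,B,C}; column 2 has {H,He,Be,B,C} — only Li is left for (r1,c2).
row 1 has {H,Li,B,C}; column 4 has {H,Li,Be,B} — only He is left for (r1,c4).
row 1 has {H,He,Li,B,C}; column 5 has {H,He,Li,B,C} — only Be is left for (r1,c5).
row 4 has {H,Li,Be,B}; column 3 has {H,Li,Be,B,C} — only He is left for (r4,c3).
row 4 has {H,He,Li,Be,B}; column 4 has {H,He,Li,Be,B} — only C is left for (r4,c4).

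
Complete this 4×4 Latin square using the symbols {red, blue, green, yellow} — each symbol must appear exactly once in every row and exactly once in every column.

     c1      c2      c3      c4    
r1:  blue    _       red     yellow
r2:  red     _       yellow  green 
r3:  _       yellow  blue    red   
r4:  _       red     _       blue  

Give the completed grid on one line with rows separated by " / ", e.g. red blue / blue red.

blue green red yellow / red blue yellow green / green yellow blue red / yellow red green blue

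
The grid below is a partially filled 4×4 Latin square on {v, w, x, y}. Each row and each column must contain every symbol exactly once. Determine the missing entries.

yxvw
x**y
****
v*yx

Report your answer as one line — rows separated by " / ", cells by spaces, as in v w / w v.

row 2 has {x,y}; column 3 has {v,y} — only w is left for (r2,c3).
row 3 is empty so far; column 1 has {v,x,y} — only w is left for (r3,c1).
row 3 has {w}; column 3 has {v,w,y} — only x is left for (r3,c3).
row 3 has {w,x}; column 4 has {w,x,y} — only v is left for (r3,c4).
row 4 has {v,x,y}; column 2 has {x} — only w is left for (r4,c2).
row 2 has {w,x,y}; column 2 has {w,x} — only v is left for (r2,c2).
row 3 has {v,w,x}; column 2 has {v,w,x} — only y is left for (r3,c2).

y x v w / x v w y / w y x v / v w y x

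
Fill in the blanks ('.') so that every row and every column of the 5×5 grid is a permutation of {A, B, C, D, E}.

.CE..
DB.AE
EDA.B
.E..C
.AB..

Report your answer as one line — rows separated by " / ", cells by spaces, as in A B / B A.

B C E D A / D B C A E / E D A C B / A E D B C / C A B E D

At row 2, column 3: row 2 has {A,B,D,E}; column 3 has {A,B,E}; that leaves C.
At row 3, column 4: row 3 has {A,B,D,E}; column 4 has {A}; that leaves C.
At row 4, column 3: row 4 has {C,E}; column 3 has {A,B,C,E}; that leaves D.
At row 4, column 4: row 4 has {C,D,E}; column 4 has {A,C}; that leaves B.
At row 5, column 1: row 5 has {A,B}; column 1 has {D,E}; that leaves C.
At row 5, column 5: row 5 has {A,B,C}; column 5 has {B,C,E}; that leaves D.
At row 1, column 4: row 1 has {C,E}; column 4 has {A,B,C}; that leaves D.
At row 1, column 5: row 1 has {C,D,E}; column 5 has {B,C,D,E}; that leaves A.
At row 4, column 1: row 4 has {B,C,D,E}; column 1 has {C,D,E}; that leaves A.
At row 5, column 4: row 5 has {A,B,C,D}; column 4 has {A,B,C,D}; that leaves E.
At row 1, column 1: row 1 has {A,C,D,E}; column 1 has {A,C,D,E}; that leaves B.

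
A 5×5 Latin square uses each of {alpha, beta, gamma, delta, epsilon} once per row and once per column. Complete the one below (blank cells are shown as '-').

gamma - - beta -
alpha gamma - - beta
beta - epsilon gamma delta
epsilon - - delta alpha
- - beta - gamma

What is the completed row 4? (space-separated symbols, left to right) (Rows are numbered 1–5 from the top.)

epsilon beta gamma delta alpha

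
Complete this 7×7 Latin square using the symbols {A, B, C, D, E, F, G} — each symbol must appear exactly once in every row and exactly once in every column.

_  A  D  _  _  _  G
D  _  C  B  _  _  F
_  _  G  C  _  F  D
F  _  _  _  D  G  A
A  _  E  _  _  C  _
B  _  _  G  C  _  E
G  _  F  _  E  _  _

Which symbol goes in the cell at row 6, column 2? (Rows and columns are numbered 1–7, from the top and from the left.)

F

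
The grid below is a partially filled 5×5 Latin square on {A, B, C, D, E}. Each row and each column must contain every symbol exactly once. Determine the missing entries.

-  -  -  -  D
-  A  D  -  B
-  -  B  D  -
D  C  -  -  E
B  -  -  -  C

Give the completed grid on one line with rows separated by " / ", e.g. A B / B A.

Cell (r3,c2): row 3 has {B,D}; column 2 has {A,C} → E.
Cell (r3,c5): row 3 has {B,D,E}; column 5 has {B,C,D,E} → A.
Cell (r4,c3): row 4 has {C,D,E}; column 3 has {B,D} → A.
Cell (r4,c4): row 4 has {A,C,D,E}; column 4 has {D} → B.
Cell (r5,c2): row 5 has {B,C}; column 2 has {A,C,E} → D.
Cell (r5,c3): row 5 has {B,C,D}; column 3 has {A,B,D} → E.
Cell (r5,c4): row 5 has {B,C,D,E}; column 4 has {B,D} → A.
Cell (r1,c2): row 1 has {D}; column 2 has {A,C,D,E} → B.
Cell (r1,c3): row 1 has {B,D}; column 3 has {A,B,D,E} → C.
Cell (r1,c4): row 1 has {B,C,D}; column 4 has {A,B,D} → E.
Cell (r2,c4): row 2 has {A,B,D}; column 4 has {A,B,D,E} → C.
Cell (r3,c1): row 3 has {A,B,D,E}; column 1 has {B,D} → C.
Cell (r1,c1): row 1 has {B,C,D,E}; column 1 has {B,C,D} → A.
Cell (r2,c1): row 2 has {A,B,C,D}; column 1 has {A,B,C,D} → E.

A B C E D / E A D C B / C E B D A / D C A B E / B D E A C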